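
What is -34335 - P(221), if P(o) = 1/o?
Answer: -7588036/221 ≈ -34335.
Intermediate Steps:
-34335 - P(221) = -34335 - 1/221 = -7588036/221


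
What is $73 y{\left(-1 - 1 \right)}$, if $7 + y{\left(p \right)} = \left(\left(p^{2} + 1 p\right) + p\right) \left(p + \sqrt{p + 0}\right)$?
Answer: $-511$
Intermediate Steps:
$y{\left(p \right)} = -7 + \left(p + \sqrt{p}\right) \left(p^{2} + 2 p\right)$ ($y{\left(p \right)} = -7 + \left(\left(p^{2} + 1 p\right) + p\right) \left(p + \sqrt{p + 0}\right) = -7 + \left(\left(p^{2} + p\right) + p\right) \left(p + \sqrt{p}\right) = -7 + \left(\left(p + p^{2}\right) + p\right) \left(p + \sqrt{p}\right) = -7 + \left(p^{2} + 2 p\right) \left(p + \sqrt{p}\right) = -7 + \left(p + \sqrt{p}\right) \left(p^{2} + 2 p\right)$)
$73 y{\left(-1 - 1 \right)} = 73 \left(-7 + \left(-1 - 1\right)^{3} + \left(-1 - 1\right)^{\frac{5}{2}} + 2 \left(-1 - 1\right)^{2} + 2 \left(-1 - 1\right)^{\frac{3}{2}}\right) = 73 \left(-7 + \left(-2\right)^{3} + \left(-2\right)^{\frac{5}{2}} + 2 \left(-2\right)^{2} + 2 \left(-2\right)^{\frac{3}{2}}\right) = 73 \left(-7 - 8 + 4 i \sqrt{2} + 2 \cdot 4 + 2 \left(- 2 i \sqrt{2}\right)\right) = 73 \left(-7 - 8 + 4 i \sqrt{2} + 8 - 4 i \sqrt{2}\right) = 73 \left(-7\right) = -511$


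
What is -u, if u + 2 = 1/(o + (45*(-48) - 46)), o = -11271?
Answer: 26955/13477 ≈ 2.0001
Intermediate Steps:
u = -26955/13477 (u = -2 + 1/(-11271 + (45*(-48) - 46)) = -2 + 1/(-11271 + (-2160 - 46)) = -2 + 1/(-11271 - 2206) = -2 + 1/(-13477) = -2 - 1/13477 = -26955/13477 ≈ -2.0001)
-u = -1*(-26955/13477) = 26955/13477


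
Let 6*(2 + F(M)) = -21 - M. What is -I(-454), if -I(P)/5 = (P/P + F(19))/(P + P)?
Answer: 115/2724 ≈ 0.042217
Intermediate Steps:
F(M) = -11/2 - M/6 (F(M) = -2 + (-21 - M)/6 = -2 + (-7/2 - M/6) = -11/2 - M/6)
I(P) = 115/(6*P) (I(P) = -5*(P/P + (-11/2 - ⅙*19))/(P + P) = -5*(1 + (-11/2 - 19/6))/(2*P) = -5*(1 - 26/3)*1/(2*P) = -(-115)*1/(2*P)/3 = -(-115)/(6*P) = 115/(6*P))
-I(-454) = -115/(6*(-454)) = -115*(-1)/(6*454) = -1*(-115/2724) = 115/2724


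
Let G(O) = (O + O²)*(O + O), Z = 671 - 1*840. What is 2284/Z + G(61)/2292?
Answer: 18185587/96837 ≈ 187.80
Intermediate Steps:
Z = -169 (Z = 671 - 840 = -169)
G(O) = 2*O*(O + O²) (G(O) = (O + O²)*(2*O) = 2*O*(O + O²))
2284/Z + G(61)/2292 = 2284/(-169) + (2*61²*(1 + 61))/2292 = 2284*(-1/169) + (2*3721*62)*(1/2292) = -2284/169 + 461404*(1/2292) = -2284/169 + 115351/573 = 18185587/96837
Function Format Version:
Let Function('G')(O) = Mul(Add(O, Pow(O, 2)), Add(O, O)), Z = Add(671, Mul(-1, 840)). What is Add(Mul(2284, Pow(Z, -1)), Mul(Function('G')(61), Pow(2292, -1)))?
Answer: Rational(18185587, 96837) ≈ 187.80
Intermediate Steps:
Z = -169 (Z = Add(671, -840) = -169)
Function('G')(O) = Mul(2, O, Add(O, Pow(O, 2))) (Function('G')(O) = Mul(Add(O, Pow(O, 2)), Mul(2, O)) = Mul(2, O, Add(O, Pow(O, 2))))
Add(Mul(2284, Pow(Z, -1)), Mul(Function('G')(61), Pow(2292, -1))) = Add(Mul(2284, Pow(-169, -1)), Mul(Mul(2, Pow(61, 2), Add(1, 61)), Pow(2292, -1))) = Add(Mul(2284, Rational(-1, 169)), Mul(Mul(2, 3721, 62), Rational(1, 2292))) = Add(Rational(-2284, 169), Mul(461404, Rational(1, 2292))) = Add(Rational(-2284, 169), Rational(115351, 573)) = Rational(18185587, 96837)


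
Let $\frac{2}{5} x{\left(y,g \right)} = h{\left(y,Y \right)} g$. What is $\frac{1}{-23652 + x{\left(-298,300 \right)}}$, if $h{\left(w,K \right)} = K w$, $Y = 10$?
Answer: $- \frac{1}{2258652} \approx -4.4274 \cdot 10^{-7}$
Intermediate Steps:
$x{\left(y,g \right)} = 25 g y$ ($x{\left(y,g \right)} = \frac{5 \cdot 10 y g}{2} = \frac{5 \cdot 10 g y}{2} = 25 g y$)
$\frac{1}{-23652 + x{\left(-298,300 \right)}} = \frac{1}{-23652 + 25 \cdot 300 \left(-298\right)} = \frac{1}{-23652 - 2235000} = \frac{1}{-2258652} = - \frac{1}{2258652}$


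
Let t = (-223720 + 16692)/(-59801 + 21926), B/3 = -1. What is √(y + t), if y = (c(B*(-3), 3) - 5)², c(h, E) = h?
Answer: 2*√307934355/7575 ≈ 4.6331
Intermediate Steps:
B = -3 (B = 3*(-1) = -3)
t = 207028/37875 (t = -207028/(-37875) = -207028*(-1/37875) = 207028/37875 ≈ 5.4661)
y = 16 (y = (-3*(-3) - 5)² = (9 - 5)² = 4² = 16)
√(y + t) = √(16 + 207028/37875) = √(813028/37875) = 2*√307934355/7575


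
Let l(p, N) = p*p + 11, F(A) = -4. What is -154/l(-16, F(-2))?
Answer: -154/267 ≈ -0.57678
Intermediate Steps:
l(p, N) = 11 + p² (l(p, N) = p² + 11 = 11 + p²)
-154/l(-16, F(-2)) = -154/(11 + (-16)²) = -154/(11 + 256) = -154/267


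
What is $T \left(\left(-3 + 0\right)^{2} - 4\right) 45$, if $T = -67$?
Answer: $-15075$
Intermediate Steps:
$T \left(\left(-3 + 0\right)^{2} - 4\right) 45 = - 67 \left(\left(-3 + 0\right)^{2} - 4\right) 45 = - 67 \left(\left(-3\right)^{2} - 4\right) 45 = - 67 \left(9 - 4\right) 45 = \left(-67\right) 5 \cdot 45 = \left(-335\right) 45 = -15075$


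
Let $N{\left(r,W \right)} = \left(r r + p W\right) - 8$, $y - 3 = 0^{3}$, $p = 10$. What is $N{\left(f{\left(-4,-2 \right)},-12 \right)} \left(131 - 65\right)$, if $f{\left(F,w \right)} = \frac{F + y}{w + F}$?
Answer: $- \frac{50677}{6} \approx -8446.2$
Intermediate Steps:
$y = 3$ ($y = 3 + 0^{3} = 3 + 0 = 3$)
$f{\left(F,w \right)} = \frac{3 + F}{F + w}$ ($f{\left(F,w \right)} = \frac{F + 3}{w + F} = \frac{3 + F}{F + w}$)
$N{\left(r,W \right)} = -8 + r^{2} + 10 W$ ($N{\left(r,W \right)} = \left(r r + 10 W\right) - 8 = \left(r^{2} + 10 W\right) - 8 = -8 + r^{2} + 10 W$)
$N{\left(f{\left(-4,-2 \right)},-12 \right)} \left(131 - 65\right) = \left(-8 + \left(\frac{3 - 4}{-4 - 2}\right)^{2} + 10 \left(-12\right)\right) \left(131 - 65\right) = \left(-8 + \left(\frac{1}{-6} \left(-1\right)\right)^{2} - 120\right) 66 = \left(-8 + \left(\left(- \frac{1}{6}\right) \left(-1\right)\right)^{2} - 120\right) 66 = \left(-8 + \left(\frac{1}{6}\right)^{2} - 120\right) 66 = \left(-8 + \frac{1}{36} - 120\right) 66 = \left(- \frac{4607}{36}\right) 66 = - \frac{50677}{6}$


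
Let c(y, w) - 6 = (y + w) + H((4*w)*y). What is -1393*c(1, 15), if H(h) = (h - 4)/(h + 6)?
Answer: -1050322/33 ≈ -31828.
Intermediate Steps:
H(h) = (-4 + h)/(6 + h)
c(y, w) = 6 + w + y + (-4 + 4*w*y)/(6 + 4*w*y) (c(y, w) = 6 + ((y + w) + (-4 + (4*w)*y)/(6 + (4*w)*y)) = 6 + ((w + y) + (-4 + 4*w*y)/(6 + 4*w*y)) = 6 + (w + y + (-4 + 4*w*y)/(6 + 4*w*y)) = 6 + w + y + (-4 + 4*w*y)/(6 + 4*w*y))
-1393*c(1, 15) = -1393*(-2 + (3 + 2*15*1)*(6 + 15 + 1) + 2*15*1)/(3 + 2*15*1) = -1393*(-2 + (3 + 30)*22 + 30)/(3 + 30) = -1393*(-2 + 33*22 + 30)/33 = -1393*(-2 + 726 + 30)/33 = -1393*754/33 = -1050322/33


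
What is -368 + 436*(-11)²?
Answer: 52388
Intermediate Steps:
-368 + 436*(-11)² = -368 + 436*121 = -368 + 52756 = 52388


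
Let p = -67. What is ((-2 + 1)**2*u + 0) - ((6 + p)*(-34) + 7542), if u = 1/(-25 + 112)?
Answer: -836591/87 ≈ -9616.0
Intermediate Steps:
u = 1/87 ≈ 0.011494
((-2 + 1)**2*u + 0) - ((6 + p)*(-34) + 7542) = ((-2 + 1)**2*(1/87) + 0) - ((6 - 67)*(-34) + 7542) = ((-1)**2*(1/87) + 0) - (-61*(-34) + 7542) = (1*(1/87) + 0) - (2074 + 7542) = (1/87 + 0) - 1*9616 = 1/87 - 9616 = -836591/87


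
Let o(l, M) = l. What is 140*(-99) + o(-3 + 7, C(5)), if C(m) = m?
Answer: -13856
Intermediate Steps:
140*(-99) + o(-3 + 7, C(5)) = 140*(-99) + (-3 + 7) = -13860 + 4 = -13856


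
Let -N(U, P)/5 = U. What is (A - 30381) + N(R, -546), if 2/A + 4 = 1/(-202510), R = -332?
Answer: -23265592581/810041 ≈ -28722.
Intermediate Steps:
N(U, P) = -5*U
A = -405020/810041 (A = 2/(-4 + 1/(-202510)) = 2/(-4 - 1/202510) = 2/(-810041/202510) = 2*(-202510/810041) = -405020/810041 ≈ -0.50000)
(A - 30381) + N(R, -546) = (-405020/810041 - 30381) - 5*(-332) = -24610260641/810041 + 1660 = -23265592581/810041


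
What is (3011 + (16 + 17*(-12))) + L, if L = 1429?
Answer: 4252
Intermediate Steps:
(3011 + (16 + 17*(-12))) + L = (3011 + (16 + 17*(-12))) + 1429 = (3011 + (16 - 204)) + 1429 = (3011 - 188) + 1429 = 2823 + 1429 = 4252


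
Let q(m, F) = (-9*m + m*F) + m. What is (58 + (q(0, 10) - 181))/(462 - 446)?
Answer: -123/16 ≈ -7.6875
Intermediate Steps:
q(m, F) = -8*m + F*m (q(m, F) = (-9*m + F*m) + m = -8*m + F*m)
(58 + (q(0, 10) - 181))/(462 - 446) = (58 + (0*(-8 + 10) - 181))/(462 - 446) = (58 + (0*2 - 181))/16 = (58 + (0 - 181))/16 = (58 - 181)/16 = (1/16)*(-123) = -123/16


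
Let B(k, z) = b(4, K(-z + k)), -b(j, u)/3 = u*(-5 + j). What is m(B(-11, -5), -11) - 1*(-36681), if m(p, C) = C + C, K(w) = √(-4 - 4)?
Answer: 36659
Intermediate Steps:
K(w) = 2*I*√2 (K(w) = √(-8) = 2*I*√2)
b(j, u) = -3*u*(-5 + j)
B(k, z) = 6*I*√2 (B(k, z) = 3*(2*I*√2)*(5 - 1*4) = 3*(2*I*√2)*(5 - 4) = 3*(2*I*√2)*1 = 6*I*√2)
m(p, C) = 2*C
m(B(-11, -5), -11) - 1*(-36681) = 2*(-11) - 1*(-36681) = -22 + 36681 = 36659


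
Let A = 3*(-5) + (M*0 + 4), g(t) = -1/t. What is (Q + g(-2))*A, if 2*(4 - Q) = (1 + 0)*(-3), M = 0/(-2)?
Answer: -66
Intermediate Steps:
M = 0 (M = 0*(-½) = 0)
Q = 11/2 (Q = 4 - (1 + 0)*(-3)/2 = 4 - (-3)/2 = 4 - ½*(-3) = 4 + 3/2 = 11/2 ≈ 5.5000)
A = -11 (A = 3*(-5) + (0*0 + 4) = -15 + (0 + 4) = -15 + 4 = -11)
(Q + g(-2))*A = (11/2 - 1/(-2))*(-11) = (11/2 - 1*(-½))*(-11) = (11/2 + ½)*(-11) = 6*(-11) = -66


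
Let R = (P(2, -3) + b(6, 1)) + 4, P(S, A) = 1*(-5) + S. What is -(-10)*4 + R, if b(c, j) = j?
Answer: 42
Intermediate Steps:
P(S, A) = -5 + S
R = 2 (R = ((-5 + 2) + 1) + 4 = (-3 + 1) + 4 = -2 + 4 = 2)
-(-10)*4 + R = -(-10)*4 + 2 = -2*(-20) + 2 = 40 + 2 = 42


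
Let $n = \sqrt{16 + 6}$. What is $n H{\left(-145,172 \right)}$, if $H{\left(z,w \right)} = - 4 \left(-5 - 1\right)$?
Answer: $24 \sqrt{22} \approx 112.57$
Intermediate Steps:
$H{\left(z,w \right)} = 24$ ($H{\left(z,w \right)} = - 4 \left(-5 - 1\right) = \left(-4\right) \left(-6\right) = 24$)
$n = \sqrt{22} \approx 4.6904$
$n H{\left(-145,172 \right)} = \sqrt{22} \cdot 24 = 24 \sqrt{22}$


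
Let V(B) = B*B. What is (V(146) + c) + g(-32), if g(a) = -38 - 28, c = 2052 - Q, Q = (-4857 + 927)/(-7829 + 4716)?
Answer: 72535196/3113 ≈ 23301.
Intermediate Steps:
Q = 3930/3113 (Q = -3930/(-3113) = -3930*(-1/3113) = 3930/3113 ≈ 1.2624)
c = 6383946/3113 (c = 2052 - 1*3930/3113 = 2052 - 3930/3113 = 6383946/3113 ≈ 2050.7)
V(B) = B²
g(a) = -66
(V(146) + c) + g(-32) = (146² + 6383946/3113) - 66 = (21316 + 6383946/3113) - 66 = 72740654/3113 - 66 = 72535196/3113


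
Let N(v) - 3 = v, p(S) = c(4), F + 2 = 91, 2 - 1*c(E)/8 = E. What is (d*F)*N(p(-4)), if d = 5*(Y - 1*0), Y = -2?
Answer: 11570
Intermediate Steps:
c(E) = 16 - 8*E
F = 89 (F = -2 + 91 = 89)
p(S) = -16 (p(S) = 16 - 8*4 = 16 - 32 = -16)
N(v) = 3 + v
d = -10 (d = 5*(-2 - 1*0) = 5*(-2 + 0) = 5*(-2) = -10)
(d*F)*N(p(-4)) = (-10*89)*(3 - 16) = -890*(-13) = 11570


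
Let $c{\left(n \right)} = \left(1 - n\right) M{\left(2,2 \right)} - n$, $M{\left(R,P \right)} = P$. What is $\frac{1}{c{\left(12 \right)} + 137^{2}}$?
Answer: $\frac{1}{18735} \approx 5.3376 \cdot 10^{-5}$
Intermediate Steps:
$c{\left(n \right)} = 2 - 3 n$ ($c{\left(n \right)} = \left(1 - n\right) 2 - n = \left(2 - 2 n\right) - n = 2 - 3 n$)
$\frac{1}{c{\left(12 \right)} + 137^{2}} = \frac{1}{\left(2 - 36\right) + 137^{2}} = \frac{1}{\left(2 - 36\right) + 18769} = \frac{1}{-34 + 18769} = \frac{1}{18735}$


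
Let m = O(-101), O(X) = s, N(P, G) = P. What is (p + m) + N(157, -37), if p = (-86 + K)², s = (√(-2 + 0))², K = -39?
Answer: 15780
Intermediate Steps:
s = -2 (s = (√(-2))² = (I*√2)² = -2)
O(X) = -2
m = -2
p = 15625 (p = (-86 - 39)² = (-125)² = 15625)
(p + m) + N(157, -37) = (15625 - 2) + 157 = 15623 + 157 = 15780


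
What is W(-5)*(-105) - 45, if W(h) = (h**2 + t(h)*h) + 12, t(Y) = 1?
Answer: -3405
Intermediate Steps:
W(h) = 12 + h + h**2 (W(h) = (h**2 + 1*h) + 12 = (h**2 + h) + 12 = (h + h**2) + 12 = 12 + h + h**2)
W(-5)*(-105) - 45 = (12 - 5 + (-5)**2)*(-105) - 45 = (12 - 5 + 25)*(-105) - 45 = 32*(-105) - 45 = -3360 - 45 = -3405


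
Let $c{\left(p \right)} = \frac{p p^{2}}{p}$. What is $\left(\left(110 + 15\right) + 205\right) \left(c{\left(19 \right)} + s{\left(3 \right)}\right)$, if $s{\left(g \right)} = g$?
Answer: $120120$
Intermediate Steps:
$c{\left(p \right)} = p^{2}$ ($c{\left(p \right)} = \frac{p^{3}}{p} = p^{2}$)
$\left(\left(110 + 15\right) + 205\right) \left(c{\left(19 \right)} + s{\left(3 \right)}\right) = \left(\left(110 + 15\right) + 205\right) \left(19^{2} + 3\right) = \left(125 + 205\right) \left(361 + 3\right) = 330 \cdot 364 = 120120$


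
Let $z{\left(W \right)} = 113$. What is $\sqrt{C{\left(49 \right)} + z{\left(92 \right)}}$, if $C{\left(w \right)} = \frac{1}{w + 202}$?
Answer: $\frac{2 \sqrt{1779841}}{251} \approx 10.63$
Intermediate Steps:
$C{\left(w \right)} = \frac{1}{202 + w}$
$\sqrt{C{\left(49 \right)} + z{\left(92 \right)}} = \sqrt{\frac{1}{202 + 49} + 113} = \sqrt{\frac{1}{251} + 113} = \sqrt{\frac{28364}{251}} = \frac{2 \sqrt{1779841}}{251}$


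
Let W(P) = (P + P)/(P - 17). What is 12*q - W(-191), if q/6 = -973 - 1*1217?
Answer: -16398911/104 ≈ -1.5768e+5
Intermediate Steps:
q = -13140 (q = 6*(-973 - 1*1217) = 6*(-973 - 1217) = 6*(-2190) = -13140)
W(P) = 2*P/(-17 + P) (W(P) = (2*P)/(-17 + P) = 2*P/(-17 + P))
12*q - W(-191) = 12*(-13140) - 2*(-191)/(-17 - 191) = -157680 - 2*(-191)/(-208) = -157680 - 2*(-191)*(-1)/208 = -157680 - 1*191/104 = -157680 - 191/104 = -16398911/104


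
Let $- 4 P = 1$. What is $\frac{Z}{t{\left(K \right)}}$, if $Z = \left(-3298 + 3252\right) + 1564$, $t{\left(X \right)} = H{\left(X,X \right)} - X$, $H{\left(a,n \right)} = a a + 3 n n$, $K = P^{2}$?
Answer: $-32384$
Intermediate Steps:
$P = - \frac{1}{4}$ ($P = \left(- \frac{1}{4}\right) 1 = - \frac{1}{4} \approx -0.25$)
$K = \frac{1}{16}$ ($K = \left(- \frac{1}{4}\right)^{2} = \frac{1}{16} \approx 0.0625$)
$H{\left(a,n \right)} = a^{2} + 3 n^{2}$
$t{\left(X \right)} = - X + 4 X^{2}$ ($t{\left(X \right)} = \left(X^{2} + 3 X^{2}\right) - X = 4 X^{2} - X = - X + 4 X^{2}$)
$Z = 1518$ ($Z = -46 + 1564 = 1518$)
$\frac{Z}{t{\left(K \right)}} = \frac{1518}{\frac{1}{16} \left(-1 + 4 \cdot \frac{1}{16}\right)} = \frac{1518}{\frac{1}{16} \left(-1 + \frac{1}{4}\right)} = \frac{1518}{\frac{1}{16} \left(- \frac{3}{4}\right)} = \frac{1518}{- \frac{3}{64}} = 1518 \left(- \frac{64}{3}\right) = -32384$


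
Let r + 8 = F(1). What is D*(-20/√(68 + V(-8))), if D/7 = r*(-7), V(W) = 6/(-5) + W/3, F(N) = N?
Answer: -3430*√14430/481 ≈ -856.61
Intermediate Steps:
r = -7 (r = -8 + 1 = -7)
V(W) = -6/5 + W/3 (V(W) = 6*(-⅕) + W*(⅓) = -6/5 + W/3)
D = 343 (D = 7*(-7*(-7)) = 7*49 = 343)
D*(-20/√(68 + V(-8))) = 343*(-20/√(68 + (-6/5 + (⅓)*(-8)))) = 343*(-20/√(68 + (-6/5 - 8/3))) = 343*(-20/√(68 - 58/15)) = 343*(-20*√14430/962) = 343*(-10*√14430/481) = -3430*√14430/481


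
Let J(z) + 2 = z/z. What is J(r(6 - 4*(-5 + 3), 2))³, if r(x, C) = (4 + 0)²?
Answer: -1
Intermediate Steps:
r(x, C) = 16 (r(x, C) = 4² = 16)
J(z) = -1 (J(z) = -2 + z/z = -2 + 1 = -1)
J(r(6 - 4*(-5 + 3), 2))³ = (-1)³ = -1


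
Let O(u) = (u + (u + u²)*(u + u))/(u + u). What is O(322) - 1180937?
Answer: -2153861/2 ≈ -1.0769e+6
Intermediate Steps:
O(u) = (u + 2*u*(u + u²))/(2*u) (O(u) = (u + (u + u²)*(2*u))/((2*u)) = (u + 2*u*(u + u²))*(1/(2*u)) = (u + 2*u*(u + u²))/(2*u))
O(322) - 1180937 = (½ + 322 + 322²) - 1180937 = (½ + 322 + 103684) - 1180937 = 208013/2 - 1180937 = -2153861/2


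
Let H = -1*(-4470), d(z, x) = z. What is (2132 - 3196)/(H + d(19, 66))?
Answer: -1064/4489 ≈ -0.23702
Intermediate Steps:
H = 4470
(2132 - 3196)/(H + d(19, 66)) = (2132 - 3196)/(4470 + 19) = -1064/4489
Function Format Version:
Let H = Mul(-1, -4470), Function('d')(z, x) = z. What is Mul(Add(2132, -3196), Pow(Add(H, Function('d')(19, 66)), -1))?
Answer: Rational(-1064, 4489) ≈ -0.23702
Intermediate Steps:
H = 4470
Mul(Add(2132, -3196), Pow(Add(H, Function('d')(19, 66)), -1)) = Mul(Add(2132, -3196), Pow(Add(4470, 19), -1)) = Mul(-1064, Pow(4489, -1)) = Mul(-1064, Rational(1, 4489)) = Rational(-1064, 4489)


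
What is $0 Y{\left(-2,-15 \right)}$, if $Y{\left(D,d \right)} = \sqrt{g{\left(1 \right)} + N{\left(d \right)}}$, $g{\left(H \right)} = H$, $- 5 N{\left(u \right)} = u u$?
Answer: $0$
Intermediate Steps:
$N{\left(u \right)} = - \frac{u^{2}}{5}$ ($N{\left(u \right)} = - \frac{u u}{5} = - \frac{u^{2}}{5}$)
$Y{\left(D,d \right)} = \sqrt{1 - \frac{d^{2}}{5}}$
$0 Y{\left(-2,-15 \right)} = 0 \frac{\sqrt{25 - 5 \left(-15\right)^{2}}}{5} = 0 \frac{\sqrt{25 - 1125}}{5} = 0 \frac{\sqrt{-1100}}{5} = 0 \frac{10 i \sqrt{11}}{5} = 0 \cdot 2 i \sqrt{11} = 0$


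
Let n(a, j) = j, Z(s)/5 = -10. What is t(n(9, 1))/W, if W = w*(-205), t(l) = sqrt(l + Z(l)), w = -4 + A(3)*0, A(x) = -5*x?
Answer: 7*I/820 ≈ 0.0085366*I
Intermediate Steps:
Z(s) = -50 (Z(s) = 5*(-10) = -50)
w = -4 (w = -4 - 5*3*0 = -4 - 15*0 = -4 + 0 = -4)
t(l) = sqrt(-50 + l) (t(l) = sqrt(l - 50) = sqrt(-50 + l))
W = 820 (W = -4*(-205) = 820)
t(n(9, 1))/W = sqrt(-50 + 1)/820 = sqrt(-49)*(1/820) = (7*I)*(1/820) = 7*I/820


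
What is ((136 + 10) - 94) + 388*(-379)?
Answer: -147000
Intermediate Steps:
((136 + 10) - 94) + 388*(-379) = (146 - 94) - 147052 = 52 - 147052 = -147000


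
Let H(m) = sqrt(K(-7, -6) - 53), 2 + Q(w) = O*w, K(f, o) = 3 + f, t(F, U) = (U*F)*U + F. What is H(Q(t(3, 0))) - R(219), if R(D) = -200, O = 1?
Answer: 200 + I*sqrt(57) ≈ 200.0 + 7.5498*I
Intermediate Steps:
t(F, U) = F + F*U**2 (t(F, U) = (F*U)*U + F = F*U**2 + F = F + F*U**2)
Q(w) = -2 + w (Q(w) = -2 + 1*w = -2 + w)
H(m) = I*sqrt(57) (H(m) = sqrt((3 - 7) - 53) = sqrt(-4 - 53) = sqrt(-57) = I*sqrt(57))
H(Q(t(3, 0))) - R(219) = I*sqrt(57) - 1*(-200) = I*sqrt(57) + 200 = 200 + I*sqrt(57)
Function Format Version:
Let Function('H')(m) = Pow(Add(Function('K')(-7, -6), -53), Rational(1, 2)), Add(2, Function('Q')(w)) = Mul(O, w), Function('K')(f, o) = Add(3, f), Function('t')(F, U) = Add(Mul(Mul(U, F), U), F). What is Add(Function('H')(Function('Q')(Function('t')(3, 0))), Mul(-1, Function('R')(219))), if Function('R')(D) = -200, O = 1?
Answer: Add(200, Mul(I, Pow(57, Rational(1, 2)))) ≈ Add(200.00, Mul(7.5498, I))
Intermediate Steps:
Function('t')(F, U) = Add(F, Mul(F, Pow(U, 2))) (Function('t')(F, U) = Add(Mul(Mul(F, U), U), F) = Add(Mul(F, Pow(U, 2)), F) = Add(F, Mul(F, Pow(U, 2))))
Function('Q')(w) = Add(-2, w) (Function('Q')(w) = Add(-2, Mul(1, w)) = Add(-2, w))
Function('H')(m) = Mul(I, Pow(57, Rational(1, 2))) (Function('H')(m) = Pow(Add(Add(3, -7), -53), Rational(1, 2)) = Pow(Add(-4, -53), Rational(1, 2)) = Pow(-57, Rational(1, 2)) = Mul(I, Pow(57, Rational(1, 2))))
Add(Function('H')(Function('Q')(Function('t')(3, 0))), Mul(-1, Function('R')(219))) = Add(Mul(I, Pow(57, Rational(1, 2))), Mul(-1, -200)) = Add(Mul(I, Pow(57, Rational(1, 2))), 200) = Add(200, Mul(I, Pow(57, Rational(1, 2))))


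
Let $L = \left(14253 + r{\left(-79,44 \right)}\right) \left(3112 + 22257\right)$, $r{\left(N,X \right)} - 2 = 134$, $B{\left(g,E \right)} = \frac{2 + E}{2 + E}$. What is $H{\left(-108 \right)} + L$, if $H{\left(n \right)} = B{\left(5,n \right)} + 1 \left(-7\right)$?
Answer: $365034535$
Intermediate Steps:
$B{\left(g,E \right)} = 1$
$r{\left(N,X \right)} = 136$ ($r{\left(N,X \right)} = 2 + 134 = 136$)
$H{\left(n \right)} = -6$ ($H{\left(n \right)} = 1 + 1 \left(-7\right) = 1 - 7 = -6$)
$L = 365034541$ ($L = \left(14253 + 136\right) \left(3112 + 22257\right) = 14389 \cdot 25369 = 365034541$)
$H{\left(-108 \right)} + L = -6 + 365034541 = 365034535$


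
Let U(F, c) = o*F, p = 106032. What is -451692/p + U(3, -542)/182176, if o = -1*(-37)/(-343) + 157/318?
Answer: -62329215548267/14631433012672 ≈ -4.2599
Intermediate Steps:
o = 42085/109074 (o = 37*(-1/343) + 157*(1/318) = -37/343 + 157/318 = 42085/109074 ≈ 0.38584)
U(F, c) = 42085*F/109074
-451692/p + U(3, -542)/182176 = -451692/106032 + ((42085/109074)*3)/182176 = -451692*1/106032 + (42085/36358)*(1/182176) = -37641/8836 + 42085/6623555008 = -62329215548267/14631433012672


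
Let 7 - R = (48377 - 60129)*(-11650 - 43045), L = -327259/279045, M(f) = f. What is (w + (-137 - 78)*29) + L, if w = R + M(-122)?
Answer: -179365100726809/279045 ≈ -6.4278e+8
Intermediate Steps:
L = -327259/279045 (L = -327259*1/279045 = -327259/279045 ≈ -1.1728)
R = -642775633 (R = 7 - (48377 - 60129)*(-11650 - 43045) = 7 - (-11752)*(-54695) = 7 - 1*642775640 = 7 - 642775640 = -642775633)
w = -642775755 (w = -642775633 - 122 = -642775755)
(w + (-137 - 78)*29) + L = (-642775755 + (-137 - 78)*29) - 327259/279045 = (-642775755 - 215*29) - 327259/279045 = (-642775755 - 6235) - 327259/279045 = -642781990 - 327259/279045 = -179365100726809/279045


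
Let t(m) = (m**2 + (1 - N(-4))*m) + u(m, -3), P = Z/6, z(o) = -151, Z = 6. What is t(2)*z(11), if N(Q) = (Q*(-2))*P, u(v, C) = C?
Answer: 1963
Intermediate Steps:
P = 1 (P = 6/6 = 6*(1/6) = 1)
N(Q) = -2*Q (N(Q) = (Q*(-2))*1 = -2*Q*1 = -2*Q)
t(m) = -3 + m**2 - 7*m (t(m) = (m**2 + (1 - (-2)*(-4))*m) - 3 = (m**2 + (1 - 1*8)*m) - 3 = (m**2 + (1 - 8)*m) - 3 = (m**2 - 7*m) - 3 = -3 + m**2 - 7*m)
t(2)*z(11) = (-3 + 2**2 - 7*2)*(-151) = (-3 + 4 - 14)*(-151) = -13*(-151) = 1963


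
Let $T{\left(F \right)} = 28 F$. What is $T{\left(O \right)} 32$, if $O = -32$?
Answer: $-28672$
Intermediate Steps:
$T{\left(O \right)} 32 = 28 \left(-32\right) 32 = \left(-896\right) 32 = -28672$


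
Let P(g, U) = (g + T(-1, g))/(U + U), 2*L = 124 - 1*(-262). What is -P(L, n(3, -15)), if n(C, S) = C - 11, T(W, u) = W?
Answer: 12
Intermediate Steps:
n(C, S) = -11 + C
L = 193 (L = (124 - 1*(-262))/2 = (124 + 262)/2 = (1/2)*386 = 193)
P(g, U) = (-1 + g)/(2*U) (P(g, U) = (g - 1)/(U + U) = (-1 + g)/((2*U)) = (-1 + g)*(1/(2*U)) = (-1 + g)/(2*U))
-P(L, n(3, -15)) = -(-1 + 193)/(2*(-11 + 3)) = -192/(2*(-8)) = -(-1)*192/(2*8) = -1*(-12) = 12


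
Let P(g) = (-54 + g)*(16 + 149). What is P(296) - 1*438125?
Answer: -398195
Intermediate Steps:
P(g) = -8910 + 165*g (P(g) = (-54 + g)*165 = -8910 + 165*g)
P(296) - 1*438125 = (-8910 + 165*296) - 1*438125 = (-8910 + 48840) - 438125 = 39930 - 438125 = -398195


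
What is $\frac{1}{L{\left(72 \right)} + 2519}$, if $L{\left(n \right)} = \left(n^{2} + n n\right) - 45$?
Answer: $\frac{1}{12842} \approx 7.787 \cdot 10^{-5}$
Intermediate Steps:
$L{\left(n \right)} = -45 + 2 n^{2}$ ($L{\left(n \right)} = \left(n^{2} + n^{2}\right) - 45 = 2 n^{2} - 45 = -45 + 2 n^{2}$)
$\frac{1}{L{\left(72 \right)} + 2519} = \frac{1}{\left(-45 + 2 \cdot 72^{2}\right) + 2519} = \frac{1}{\left(-45 + 2 \cdot 5184\right) + 2519} = \frac{1}{\left(-45 + 10368\right) + 2519} = \frac{1}{10323 + 2519} = \frac{1}{12842}$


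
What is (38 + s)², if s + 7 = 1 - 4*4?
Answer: 256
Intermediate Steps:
s = -22 (s = -7 + (1 - 4*4) = -7 + (1 - 16) = -7 - 15 = -22)
(38 + s)² = (38 - 22)² = 16² = 256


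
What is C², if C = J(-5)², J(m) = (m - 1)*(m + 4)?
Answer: 1296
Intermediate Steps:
J(m) = (-1 + m)*(4 + m)
C = 36 (C = (-4 + (-5)² + 3*(-5))² = (-4 + 25 - 15)² = 6² = 36)
C² = 36² = 1296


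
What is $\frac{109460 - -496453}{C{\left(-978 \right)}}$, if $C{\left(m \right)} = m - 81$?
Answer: $- \frac{201971}{353} \approx -572.16$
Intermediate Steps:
$C{\left(m \right)} = -81 + m$ ($C{\left(m \right)} = m - 81 = -81 + m$)
$\frac{109460 - -496453}{C{\left(-978 \right)}} = \frac{109460 - -496453}{-81 - 978} = \frac{109460 + 496453}{-1059} = 605913 \left(- \frac{1}{1059}\right) = - \frac{201971}{353}$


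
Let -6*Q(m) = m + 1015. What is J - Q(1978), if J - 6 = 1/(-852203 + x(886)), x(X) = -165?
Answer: 1290911333/2557104 ≈ 504.83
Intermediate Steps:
Q(m) = -1015/6 - m/6 (Q(m) = -(m + 1015)/6 = -(1015 + m)/6 = -1015/6 - m/6)
J = 5114207/852368 (J = 6 + 1/(-852203 - 165) = 6 + 1/(-852368) = 6 - 1/852368 = 5114207/852368 ≈ 6.0000)
J - Q(1978) = 5114207/852368 - (-1015/6 - ⅙*1978) = 5114207/852368 - (-1015/6 - 989/3) = 5114207/852368 - 1*(-2993/6) = 5114207/852368 + 2993/6 = 1290911333/2557104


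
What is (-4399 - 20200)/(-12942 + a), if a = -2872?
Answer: 24599/15814 ≈ 1.5555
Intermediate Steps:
(-4399 - 20200)/(-12942 + a) = (-4399 - 20200)/(-12942 - 2872) = -24599/(-15814) = -24599*(-1/15814) = 24599/15814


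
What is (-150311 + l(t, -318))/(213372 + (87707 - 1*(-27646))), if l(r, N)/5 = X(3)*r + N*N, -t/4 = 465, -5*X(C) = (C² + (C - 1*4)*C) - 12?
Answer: 344149/328725 ≈ 1.0469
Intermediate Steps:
X(C) = 12/5 - C²/5 - C*(-4 + C)/5 (X(C) = -((C² + (C - 1*4)*C) - 12)/5 = -((C² + (C - 4)*C) - 12)/5 = -((C² + (-4 + C)*C) - 12)/5 = -((C² + C*(-4 + C)) - 12)/5 = -(-12 + C² + C*(-4 + C))/5 = 12/5 - C²/5 - C*(-4 + C)/5)
t = -1860 (t = -4*465 = -1860)
l(r, N) = 5*N² + 6*r (l(r, N) = 5*((12/5 - ⅖*3² + (⅘)*3)*r + N*N) = 5*((12/5 - ⅖*9 + 12/5)*r + N²) = 5*((12/5 - 18/5 + 12/5)*r + N²) = 5*(6*r/5 + N²) = 5*(N² + 6*r/5) = 5*N² + 6*r)
(-150311 + l(t, -318))/(213372 + (87707 - 1*(-27646))) = (-150311 + (5*(-318)² + 6*(-1860)))/(213372 + (87707 - 1*(-27646))) = (-150311 + (5*101124 - 11160))/(213372 + (87707 + 27646)) = (-150311 + (505620 - 11160))/(213372 + 115353) = (-150311 + 494460)/328725 = 344149*(1/328725) = 344149/328725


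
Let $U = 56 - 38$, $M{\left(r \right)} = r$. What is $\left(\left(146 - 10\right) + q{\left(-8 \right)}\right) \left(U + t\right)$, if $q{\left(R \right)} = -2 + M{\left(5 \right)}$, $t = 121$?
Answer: $19321$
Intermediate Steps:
$U = 18$
$q{\left(R \right)} = 3$ ($q{\left(R \right)} = -2 + 5 = 3$)
$\left(\left(146 - 10\right) + q{\left(-8 \right)}\right) \left(U + t\right) = \left(\left(146 - 10\right) + 3\right) \left(18 + 121\right) = \left(136 + 3\right) 139 = 139 \cdot 139 = 19321$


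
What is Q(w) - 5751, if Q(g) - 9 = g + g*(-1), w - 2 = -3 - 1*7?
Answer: -5742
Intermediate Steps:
w = -8 (w = 2 + (-3 - 1*7) = 2 + (-3 - 7) = 2 - 10 = -8)
Q(g) = 9 (Q(g) = 9 + (g + g*(-1)) = 9 + (g - g) = 9 + 0 = 9)
Q(w) - 5751 = 9 - 5751 = -5742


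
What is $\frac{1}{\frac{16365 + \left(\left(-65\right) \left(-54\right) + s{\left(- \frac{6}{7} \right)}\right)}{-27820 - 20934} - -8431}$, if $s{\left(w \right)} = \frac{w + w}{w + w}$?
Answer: $\frac{24377}{205512549} \approx 0.00011862$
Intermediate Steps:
$s{\left(w \right)} = 1$ ($s{\left(w \right)} = \frac{2 w}{2 w} = 2 w \frac{1}{2 w} = 1$)
$\frac{1}{\frac{16365 + \left(\left(-65\right) \left(-54\right) + s{\left(- \frac{6}{7} \right)}\right)}{-27820 - 20934} - -8431} = \frac{1}{\frac{16365 + \left(\left(-65\right) \left(-54\right) + 1\right)}{-27820 - 20934} - -8431} = \frac{1}{\frac{16365 + \left(3510 + 1\right)}{-48754} + 8431} = \frac{1}{\left(16365 + 3511\right) \left(- \frac{1}{48754}\right) + 8431} = \frac{1}{19876 \left(- \frac{1}{48754}\right) + 8431} = \frac{1}{- \frac{9938}{24377} + 8431} = \frac{1}{\frac{205512549}{24377}} = \frac{24377}{205512549}$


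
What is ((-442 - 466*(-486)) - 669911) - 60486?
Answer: -504363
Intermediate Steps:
((-442 - 466*(-486)) - 669911) - 60486 = ((-442 + 226476) - 669911) - 60486 = (226034 - 669911) - 60486 = -443877 - 60486 = -504363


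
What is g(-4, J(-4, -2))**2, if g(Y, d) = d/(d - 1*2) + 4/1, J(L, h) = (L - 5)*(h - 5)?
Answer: 94249/3721 ≈ 25.329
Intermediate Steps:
J(L, h) = (-5 + L)*(-5 + h)
g(Y, d) = 4 + d/(-2 + d) (g(Y, d) = d/(d - 2) + 4*1 = d/(-2 + d) + 4 = 4 + d/(-2 + d))
g(-4, J(-4, -2))**2 = ((-8 + 5*(25 - 5*(-4) - 5*(-2) - 4*(-2)))/(-2 + (25 - 5*(-4) - 5*(-2) - 4*(-2))))**2 = ((-8 + 5*(25 + 20 + 10 + 8))/(-2 + (25 + 20 + 10 + 8)))**2 = ((-8 + 5*63)/(-2 + 63))**2 = ((-8 + 315)/61)**2 = ((1/61)*307)**2 = (307/61)**2 = 94249/3721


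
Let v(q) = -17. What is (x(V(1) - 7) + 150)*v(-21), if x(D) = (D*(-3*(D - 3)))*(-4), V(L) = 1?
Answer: -13566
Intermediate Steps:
x(D) = -4*D*(9 - 3*D) (x(D) = (D*(-3*(-3 + D)))*(-4) = (D*(9 - 3*D))*(-4) = -4*D*(9 - 3*D))
(x(V(1) - 7) + 150)*v(-21) = (12*(1 - 7)*(-3 + (1 - 7)) + 150)*(-17) = (12*(-6)*(-3 - 6) + 150)*(-17) = (12*(-6)*(-9) + 150)*(-17) = (648 + 150)*(-17) = 798*(-17) = -13566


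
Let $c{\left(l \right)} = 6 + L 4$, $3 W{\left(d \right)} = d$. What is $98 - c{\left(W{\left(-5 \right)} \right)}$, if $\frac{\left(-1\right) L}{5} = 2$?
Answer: $132$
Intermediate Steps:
$L = -10$ ($L = \left(-5\right) 2 = -10$)
$W{\left(d \right)} = \frac{d}{3}$
$c{\left(l \right)} = -34$ ($c{\left(l \right)} = 6 - 40 = -34$)
$98 - c{\left(W{\left(-5 \right)} \right)} = 98 - -34 = 98 + 34 = 132$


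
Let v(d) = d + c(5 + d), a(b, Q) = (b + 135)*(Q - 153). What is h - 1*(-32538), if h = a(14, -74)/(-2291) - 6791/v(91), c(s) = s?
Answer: 13930599066/428417 ≈ 32516.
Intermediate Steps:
a(b, Q) = (-153 + Q)*(135 + b) (a(b, Q) = (135 + b)*(-153 + Q) = (-153 + Q)*(135 + b))
v(d) = 5 + 2*d (v(d) = d + (5 + d) = 5 + 2*d)
h = -9233280/428417 (h = (-20655 - 153*14 + 135*(-74) - 74*14)/(-2291) - 6791/(5 + 2*91) = (-20655 - 2142 - 9990 - 1036)*(-1/2291) - 6791/(5 + 182) = -33823*(-1/2291) - 6791/187 = 33823/2291 - 6791*1/187 = 33823/2291 - 6791/187 = -9233280/428417 ≈ -21.552)
h - 1*(-32538) = -9233280/428417 - 1*(-32538) = -9233280/428417 + 32538 = 13930599066/428417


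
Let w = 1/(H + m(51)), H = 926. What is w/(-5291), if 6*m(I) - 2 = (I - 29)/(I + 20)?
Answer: -213/1044020120 ≈ -2.0402e-7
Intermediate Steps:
m(I) = ⅓ + (-29 + I)/(6*(20 + I)) (m(I) = ⅓ + ((I - 29)/(I + 20))/6 = ⅓ + ((-29 + I)/(20 + I))/6 = ⅓ + (-29 + I)/(6*(20 + I)))
w = 213/197320 (w = 1/(926 + (11 + 3*51)/(6*(20 + 51))) = 1/(926 + (⅙)*(11 + 153)/71) = 1/(926 + (⅙)*(1/71)*164) = 1/(926 + 82/213) = 1/(197320/213) = 213/197320 ≈ 0.0010795)
w/(-5291) = (213/197320)/(-5291) = (213/197320)*(-1/5291) = -213/1044020120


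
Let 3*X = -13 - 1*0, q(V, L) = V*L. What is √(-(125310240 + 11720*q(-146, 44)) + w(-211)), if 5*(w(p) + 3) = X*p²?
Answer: I*√11263398270/15 ≈ 7075.3*I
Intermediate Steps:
q(V, L) = L*V
X = -13/3 (X = (-13 - 1*0)/3 = (-13 + 0)/3 = (⅓)*(-13) = -13/3 ≈ -4.3333)
w(p) = -3 - 13*p²/15 (w(p) = -3 + (-13*p²/3)/5 = -3 - 13*p²/15)
√(-(125310240 + 11720*q(-146, 44)) + w(-211)) = √(-11720/(1/((22607 - 11915) + 44*(-146))) + (-3 - 13/15*(-211)²)) = √(-11720/(1/(10692 - 6424)) + (-3 - 13/15*44521)) = √(-11720/(1/4268) + (-3 - 578773/15)) = √(-11720/1/4268 - 578818/15) = √(-11720*4268 - 578818/15) = √(-50020960 - 578818/15) = √(-750893218/15) = I*√11263398270/15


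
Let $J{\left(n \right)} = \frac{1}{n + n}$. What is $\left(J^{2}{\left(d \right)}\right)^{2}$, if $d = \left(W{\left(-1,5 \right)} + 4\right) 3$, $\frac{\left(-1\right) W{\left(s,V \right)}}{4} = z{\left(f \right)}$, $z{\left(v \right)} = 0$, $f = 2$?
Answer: $\frac{1}{331776} \approx 3.0141 \cdot 10^{-6}$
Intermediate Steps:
$W{\left(s,V \right)} = 0$ ($W{\left(s,V \right)} = \left(-4\right) 0 = 0$)
$d = 12$ ($d = \left(0 + 4\right) 3 = 4 \cdot 3 = 12$)
$J{\left(n \right)} = \frac{1}{2 n}$
$\left(J^{2}{\left(d \right)}\right)^{2} = \left(\left(\frac{1}{2 \cdot 12}\right)^{2}\right)^{2} = \left(\left(\frac{1}{2} \cdot \frac{1}{12}\right)^{2}\right)^{2} = \left(\left(\frac{1}{24}\right)^{2}\right)^{2} = \left(\frac{1}{576}\right)^{2} = \frac{1}{331776}$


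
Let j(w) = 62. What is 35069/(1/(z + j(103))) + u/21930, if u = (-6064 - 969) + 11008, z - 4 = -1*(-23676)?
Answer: 1217273185741/1462 ≈ 8.3261e+8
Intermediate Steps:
z = 23680 (z = 4 - 1*(-23676) = 4 + 23676 = 23680)
u = 3975 (u = -7033 + 11008 = 3975)
35069/(1/(z + j(103))) + u/21930 = 35069/(1/(23680 + 62)) + 3975/21930 = 35069/(1/23742) + 3975*(1/21930) = 35069/(1/23742) + 265/1462 = 35069*23742 + 265/1462 = 832608198 + 265/1462 = 1217273185741/1462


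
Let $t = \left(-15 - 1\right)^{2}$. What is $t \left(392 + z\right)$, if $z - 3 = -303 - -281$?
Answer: $95488$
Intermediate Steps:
$z = -19$ ($z = 3 - 22 = -19$)
$t = 256$ ($t = \left(-16\right)^{2} = 256$)
$t \left(392 + z\right) = 256 \left(392 - 19\right) = 256 \cdot 373 = 95488$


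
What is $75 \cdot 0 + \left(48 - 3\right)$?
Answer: $45$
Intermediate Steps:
$75 \cdot 0 + \left(48 - 3\right) = 0 + \left(48 - 3\right) = 0 + 45 = 45$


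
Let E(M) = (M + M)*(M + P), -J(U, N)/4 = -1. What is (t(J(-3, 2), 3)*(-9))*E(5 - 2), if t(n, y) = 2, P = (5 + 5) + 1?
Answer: -1512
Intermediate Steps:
P = 11 (P = 10 + 1 = 11)
J(U, N) = 4 (J(U, N) = -4*(-1) = 4)
E(M) = 2*M*(11 + M) (E(M) = (M + M)*(M + 11) = (2*M)*(11 + M) = 2*M*(11 + M))
(t(J(-3, 2), 3)*(-9))*E(5 - 2) = (2*(-9))*(2*(5 - 2)*(11 + (5 - 2))) = -36*3*(11 + 3) = -36*3*14 = -18*84 = -1512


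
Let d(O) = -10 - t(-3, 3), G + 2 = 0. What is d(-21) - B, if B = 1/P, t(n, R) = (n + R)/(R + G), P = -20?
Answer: -199/20 ≈ -9.9500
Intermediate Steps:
G = -2 (G = -2 + 0 = -2)
t(n, R) = (R + n)/(-2 + R) (t(n, R) = (n + R)/(R - 2) = (R + n)/(-2 + R))
d(O) = -10 (d(O) = -10 - (3 - 3)/(-2 + 3) = -10 - 0/1 = -10 - 0 = -10 - 1*0 = -10 + 0 = -10)
B = -1/20 (B = 1/(-20) = -1/20 ≈ -0.050000)
d(-21) - B = -10 - 1*(-1/20) = -10 + 1/20 = -199/20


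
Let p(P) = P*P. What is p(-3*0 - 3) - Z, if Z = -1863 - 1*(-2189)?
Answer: -317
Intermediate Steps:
p(P) = P**2
Z = 326 (Z = -1863 + 2189 = 326)
p(-3*0 - 3) - Z = (-3*0 - 3)**2 - 1*326 = (0 - 3)**2 - 326 = (-3)**2 - 326 = 9 - 326 = -317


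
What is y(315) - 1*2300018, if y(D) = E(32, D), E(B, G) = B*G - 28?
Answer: -2289966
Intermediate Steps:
E(B, G) = -28 + B*G
y(D) = -28 + 32*D
y(315) - 1*2300018 = (-28 + 32*315) - 1*2300018 = (-28 + 10080) - 2300018 = 10052 - 2300018 = -2289966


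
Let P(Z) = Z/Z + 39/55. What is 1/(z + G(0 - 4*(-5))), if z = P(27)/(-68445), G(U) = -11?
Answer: -3764475/41409319 ≈ -0.090909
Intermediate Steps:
P(Z) = 94/55 (P(Z) = 1 + 39*(1/55) = 1 + 39/55 = 94/55)
z = -94/3764475 (z = (94/55)/(-68445) = (94/55)*(-1/68445) = -94/3764475 ≈ -2.4970e-5)
1/(z + G(0 - 4*(-5))) = 1/(-94/3764475 - 11) = 1/(-41409319/3764475) = -3764475/41409319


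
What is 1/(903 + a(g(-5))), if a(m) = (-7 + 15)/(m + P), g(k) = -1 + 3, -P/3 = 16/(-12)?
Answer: 3/2713 ≈ 0.0011058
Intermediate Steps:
P = 4 (P = -48/(-12) = -48*(-1)/12 = -3*(-4/3) = 4)
g(k) = 2
a(m) = 8/(4 + m) (a(m) = (-7 + 15)/(m + 4) = 8/(4 + m))
1/(903 + a(g(-5))) = 1/(903 + 8/(4 + 2)) = 1/(903 + 8/6) = 1/(903 + 8*(⅙)) = 1/(903 + 4/3) = 1/(2713/3) = 3/2713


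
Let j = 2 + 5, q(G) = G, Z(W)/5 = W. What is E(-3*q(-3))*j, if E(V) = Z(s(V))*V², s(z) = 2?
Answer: 5670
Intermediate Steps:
Z(W) = 5*W
j = 7
E(V) = 10*V² (E(V) = (5*2)*V² = 10*V²)
E(-3*q(-3))*j = (10*(-3*(-3))²)*7 = (10*9²)*7 = (10*81)*7 = 810*7 = 5670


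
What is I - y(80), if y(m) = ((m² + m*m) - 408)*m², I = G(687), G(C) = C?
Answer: -79308113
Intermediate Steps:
I = 687
y(m) = m²*(-408 + 2*m²) (y(m) = ((m² + m²) - 408)*m² = (2*m² - 408)*m² = (-408 + 2*m²)*m² = m²*(-408 + 2*m²))
I - y(80) = 687 - 2*80²*(-204 + 80²) = 687 - 2*6400*(-204 + 6400) = 687 - 2*6400*6196 = 687 - 1*79308800 = 687 - 79308800 = -79308113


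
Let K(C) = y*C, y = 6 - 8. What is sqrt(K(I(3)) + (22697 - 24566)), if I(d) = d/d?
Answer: I*sqrt(1871) ≈ 43.255*I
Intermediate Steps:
y = -2
I(d) = 1
K(C) = -2*C
sqrt(K(I(3)) + (22697 - 24566)) = sqrt(-2*1 + (22697 - 24566)) = sqrt(-2 - 1869) = sqrt(-1871) = I*sqrt(1871)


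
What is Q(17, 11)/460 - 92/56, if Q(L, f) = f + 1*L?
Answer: -2547/1610 ≈ -1.5820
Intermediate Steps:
Q(L, f) = L + f (Q(L, f) = f + L = L + f)
Q(17, 11)/460 - 92/56 = (17 + 11)/460 - 92/56 = 28*(1/460) - 92*1/56 = 7/115 - 23/14 = -2547/1610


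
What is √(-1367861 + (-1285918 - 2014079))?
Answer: I*√4667858 ≈ 2160.5*I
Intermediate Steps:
√(-1367861 + (-1285918 - 2014079)) = √(-1367861 - 3299997) = √(-4667858) = I*√4667858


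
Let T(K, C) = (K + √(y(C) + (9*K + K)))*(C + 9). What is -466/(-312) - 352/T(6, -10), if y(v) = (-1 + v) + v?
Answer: -109591/156 + 352*√39/3 ≈ 30.240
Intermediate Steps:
y(v) = -1 + 2*v
T(K, C) = (9 + C)*(K + √(-1 + 2*C + 10*K)) (T(K, C) = (K + √((-1 + 2*C) + (9*K + K)))*(C + 9) = (K + √((-1 + 2*C) + 10*K))*(9 + C) = (K + √(-1 + 2*C + 10*K))*(9 + C) = (9 + C)*(K + √(-1 + 2*C + 10*K)))
-466/(-312) - 352/T(6, -10) = -466/(-312) - 352/(9*6 + 9*√(-1 + 2*(-10) + 10*6) - 10*6 - 10*√(-1 + 2*(-10) + 10*6)) = -466*(-1/312) - 352/(54 + 9*√(-1 - 20 + 60) - 60 - 10*√(-1 - 20 + 60)) = 233/156 - 352/(54 + 9*√39 - 60 - 10*√39) = 233/156 - 352/(-6 - √39)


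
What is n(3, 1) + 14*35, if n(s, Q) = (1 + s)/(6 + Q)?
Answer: 3434/7 ≈ 490.57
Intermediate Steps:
n(s, Q) = (1 + s)/(6 + Q)
n(3, 1) + 14*35 = (1 + 3)/(6 + 1) + 14*35 = 4/7 + 490 = 3434/7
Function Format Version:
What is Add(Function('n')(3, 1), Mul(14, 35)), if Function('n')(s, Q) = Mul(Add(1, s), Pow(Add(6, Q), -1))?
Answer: Rational(3434, 7) ≈ 490.57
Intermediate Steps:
Function('n')(s, Q) = Mul(Pow(Add(6, Q), -1), Add(1, s))
Add(Function('n')(3, 1), Mul(14, 35)) = Add(Mul(Pow(Add(6, 1), -1), Add(1, 3)), Mul(14, 35)) = Add(Mul(Pow(7, -1), 4), 490) = Add(Mul(Rational(1, 7), 4), 490) = Add(Rational(4, 7), 490) = Rational(3434, 7)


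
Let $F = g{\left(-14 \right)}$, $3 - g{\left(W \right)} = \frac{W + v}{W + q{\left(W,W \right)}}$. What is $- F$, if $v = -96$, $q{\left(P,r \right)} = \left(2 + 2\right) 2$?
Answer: $\frac{46}{3} \approx 15.333$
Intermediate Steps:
$q{\left(P,r \right)} = 8$ ($q{\left(P,r \right)} = 4 \cdot 2 = 8$)
$g{\left(W \right)} = 3 - \frac{-96 + W}{8 + W}$ ($g{\left(W \right)} = 3 - \frac{W - 96}{W + 8} = 3 - \frac{-96 + W}{8 + W}$)
$F = - \frac{46}{3}$ ($F = \frac{2 \left(60 - 14\right)}{8 - 14} = 2 \frac{1}{-6} \cdot 46 = 2 \left(- \frac{1}{6}\right) 46 = - \frac{46}{3} \approx -15.333$)
$- F = \left(-1\right) \left(- \frac{46}{3}\right) = \frac{46}{3}$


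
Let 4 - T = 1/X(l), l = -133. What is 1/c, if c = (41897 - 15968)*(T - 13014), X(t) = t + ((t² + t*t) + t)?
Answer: -11704/3948183946803 ≈ -2.9644e-9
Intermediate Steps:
X(t) = 2*t + 2*t² (X(t) = t + ((t² + t²) + t) = t + (2*t² + t) = t + (t + 2*t²) = 2*t + 2*t²)
T = 140447/35112 (T = 4 - 1/(2*(-133)*(1 - 133)) = 4 - 1/(2*(-133)*(-132)) = 4 - 1/35112 = 140447/35112 ≈ 4.0000)
c = -3948183946803/11704 (c = (41897 - 15968)*(140447/35112 - 13014) = 25929*(-456807121/35112) = -3948183946803/11704 ≈ -3.3734e+8)
1/c = 1/(-3948183946803/11704) = -11704/3948183946803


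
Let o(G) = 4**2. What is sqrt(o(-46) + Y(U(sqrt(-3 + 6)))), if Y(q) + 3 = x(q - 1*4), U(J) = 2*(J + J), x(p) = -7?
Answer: sqrt(6) ≈ 2.4495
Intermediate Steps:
U(J) = 4*J (U(J) = 2*(2*J) = 4*J)
Y(q) = -10 (Y(q) = -3 - 7 = -10)
o(G) = 16
sqrt(o(-46) + Y(U(sqrt(-3 + 6)))) = sqrt(16 - 10) = sqrt(6)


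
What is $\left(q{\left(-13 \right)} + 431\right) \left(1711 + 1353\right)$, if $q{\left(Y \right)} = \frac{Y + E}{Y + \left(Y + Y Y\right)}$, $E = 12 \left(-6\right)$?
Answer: $\frac{188583072}{143} \approx 1.3188 \cdot 10^{6}$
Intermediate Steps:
$E = -72$
$q{\left(Y \right)} = \frac{-72 + Y}{Y^{2} + 2 Y}$ ($q{\left(Y \right)} = \frac{Y - 72}{Y + \left(Y + Y Y\right)} = \frac{-72 + Y}{Y + \left(Y + Y^{2}\right)} = \frac{-72 + Y}{Y^{2} + 2 Y}$)
$\left(q{\left(-13 \right)} + 431\right) \left(1711 + 1353\right) = \left(\frac{-72 - 13}{\left(-13\right) \left(2 - 13\right)} + 431\right) \left(1711 + 1353\right) = \left(\left(- \frac{1}{13}\right) \frac{1}{-11} \left(-85\right) + 431\right) 3064 = \left(\left(- \frac{1}{13}\right) \left(- \frac{1}{11}\right) \left(-85\right) + 431\right) 3064 = \left(- \frac{85}{143} + 431\right) 3064 = \frac{61548}{143} \cdot 3064 = \frac{188583072}{143}$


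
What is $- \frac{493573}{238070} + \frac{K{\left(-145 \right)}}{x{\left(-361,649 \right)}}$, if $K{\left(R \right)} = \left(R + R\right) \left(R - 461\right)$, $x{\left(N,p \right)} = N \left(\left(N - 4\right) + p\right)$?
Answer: $- \frac{1216335527}{321156430} \approx -3.7874$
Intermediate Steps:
$x{\left(N,p \right)} = N \left(-4 + N + p\right)$ ($x{\left(N,p \right)} = N \left(\left(N - 4\right) + p\right) = N \left(\left(-4 + N\right) + p\right) = N \left(-4 + N + p\right)$)
$K{\left(R \right)} = 2 R \left(-461 + R\right)$
$- \frac{493573}{238070} + \frac{K{\left(-145 \right)}}{x{\left(-361,649 \right)}} = - \frac{493573}{238070} + \frac{2 \left(-145\right) \left(-461 - 145\right)}{\left(-361\right) \left(-4 - 361 + 649\right)} = \left(-493573\right) \frac{1}{238070} + \frac{2 \left(-145\right) \left(-606\right)}{\left(-361\right) 284} = - \frac{493573}{238070} + \frac{175740}{-102524} = - \frac{493573}{238070} + 175740 \left(- \frac{1}{102524}\right) = - \frac{493573}{238070} - \frac{43935}{25631} = - \frac{1216335527}{321156430}$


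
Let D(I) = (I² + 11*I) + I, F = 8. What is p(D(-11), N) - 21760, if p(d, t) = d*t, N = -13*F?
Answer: -20616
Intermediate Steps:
D(I) = I² + 12*I
N = -104 (N = -13*8 = -104)
p(D(-11), N) - 21760 = -11*(12 - 11)*(-104) - 21760 = -11*1*(-104) - 21760 = -11*(-104) - 21760 = 1144 - 21760 = -20616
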